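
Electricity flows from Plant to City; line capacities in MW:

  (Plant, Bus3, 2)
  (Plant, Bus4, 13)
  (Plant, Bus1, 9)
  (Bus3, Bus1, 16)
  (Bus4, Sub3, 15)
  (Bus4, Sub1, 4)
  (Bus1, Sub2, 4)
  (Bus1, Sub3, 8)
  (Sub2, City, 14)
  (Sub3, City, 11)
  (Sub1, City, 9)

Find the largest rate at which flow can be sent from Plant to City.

Augment Plant→Bus4→Sub3→City: bottleneck 11, flow now 11.
Augment Plant→Bus4→Sub1→City: bottleneck 2, flow now 13.
Augment Plant→Bus1→Sub2→City: bottleneck 4, flow now 17.
Augment Plant→Bus1→Sub3→Bus4→Sub1→City: bottleneck 2, flow now 19. (uses reverse residual edge)
No augmenting path remains; maximum flow = 19.
In the residual graph, reachable from Plant: {Plant, Bus3, Bus4, Bus1, Sub3}.
Min-cut edges: Bus4→Sub1 (4), Bus1→Sub2 (4), Sub3→City (11); capacity 4 + 4 + 11 = 19.
This cut is saturated, so no flow can exceed 19.

19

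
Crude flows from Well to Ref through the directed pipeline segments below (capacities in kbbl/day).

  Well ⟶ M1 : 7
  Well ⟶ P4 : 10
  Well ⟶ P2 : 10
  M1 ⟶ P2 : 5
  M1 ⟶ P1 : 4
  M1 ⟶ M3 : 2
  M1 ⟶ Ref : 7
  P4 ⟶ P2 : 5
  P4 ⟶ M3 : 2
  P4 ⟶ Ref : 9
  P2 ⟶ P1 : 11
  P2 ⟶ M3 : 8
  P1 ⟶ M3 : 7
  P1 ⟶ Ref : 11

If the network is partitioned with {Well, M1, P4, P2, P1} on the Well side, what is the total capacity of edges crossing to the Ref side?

Edges leaving {Well, M1, P4, P2, P1}: M1→M3 (2), M1→Ref (7), P4→M3 (2), P4→Ref (9), P2→M3 (8), P1→M3 (7), P1→Ref (11).
Cut capacity = 2 + 7 + 2 + 9 + 8 + 7 + 11 = 46.

46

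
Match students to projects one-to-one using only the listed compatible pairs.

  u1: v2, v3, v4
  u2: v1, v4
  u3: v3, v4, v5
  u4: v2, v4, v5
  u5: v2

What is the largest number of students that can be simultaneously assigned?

5

Unit-capacity flow: source→left, listed edges, right→sink; max matching = max flow.
Augmenting path u1→v2 (+1); matched 1.
Augmenting path u2→v1 (+1); matched 2.
Augmenting path u3→v3 (+1); matched 3.
Augmenting path u4→v4 (+1); matched 4.
Augmenting path u5→v2→u1→v3→u3→v5 (+1); matched 5.
No augmenting path remains; maximum matching = 5.
König certificate: {u1, u2, u3, u4, u5} is a vertex cover of size 5 (every listed pair touches it), so no matching can be larger.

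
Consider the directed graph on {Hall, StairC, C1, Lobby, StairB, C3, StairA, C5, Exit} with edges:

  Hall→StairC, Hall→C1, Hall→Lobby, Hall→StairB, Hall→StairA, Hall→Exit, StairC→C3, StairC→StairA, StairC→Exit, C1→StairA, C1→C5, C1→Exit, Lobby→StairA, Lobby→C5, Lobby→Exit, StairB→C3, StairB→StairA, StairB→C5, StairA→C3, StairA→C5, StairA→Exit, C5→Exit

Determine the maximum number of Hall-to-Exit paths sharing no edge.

6

Assign every edge capacity 1; by Menger, the answer equals the max flow.
Path Hall→Exit (+1); total 1.
Path Hall→StairC→Exit (+1); total 2.
Path Hall→C1→Exit (+1); total 3.
Path Hall→Lobby→Exit (+1); total 4.
Path Hall→StairA→Exit (+1); total 5.
Path Hall→StairB→C5→Exit (+1); total 6.
No residual Hall→Exit path; max flow = 6.
Certifying cut of size 6: {Hall→C1, Hall→Exit, Hall→Lobby, Hall→StairA, Hall→StairB, Hall→StairC}.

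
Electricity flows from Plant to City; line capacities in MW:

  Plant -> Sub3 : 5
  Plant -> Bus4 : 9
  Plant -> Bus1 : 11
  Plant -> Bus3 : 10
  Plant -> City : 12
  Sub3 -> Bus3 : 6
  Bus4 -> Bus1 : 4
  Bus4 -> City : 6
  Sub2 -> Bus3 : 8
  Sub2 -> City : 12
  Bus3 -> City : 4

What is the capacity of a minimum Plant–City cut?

Augment Plant→City: bottleneck 12, flow now 12.
Augment Plant→Bus4→City: bottleneck 6, flow now 18.
Augment Plant→Bus3→City: bottleneck 4, flow now 22.
No augmenting path remains; maximum flow = 22.
By max-flow min-cut, the minimum cut capacity equals the max flow.
In the residual graph, reachable from Plant: {Plant, Sub3, Bus4, Bus1, Bus3}.
Min-cut edges: Plant→City (12), Bus4→City (6), Bus3→City (4); capacity 12 + 6 + 4 = 22.

22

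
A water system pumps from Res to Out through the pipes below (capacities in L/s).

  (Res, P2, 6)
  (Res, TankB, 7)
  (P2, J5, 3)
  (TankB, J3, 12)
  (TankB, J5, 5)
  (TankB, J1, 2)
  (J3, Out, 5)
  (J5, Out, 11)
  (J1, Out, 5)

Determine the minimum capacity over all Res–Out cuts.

10

Augment Res→P2→J5→Out: bottleneck 3, flow now 3.
Augment Res→TankB→J3→Out: bottleneck 5, flow now 8.
Augment Res→TankB→J5→Out: bottleneck 2, flow now 10.
No augmenting path remains; maximum flow = 10.
By max-flow min-cut, the minimum cut capacity equals the max flow.
In the residual graph, reachable from Res: {Res, P2}.
Min-cut edges: Res→TankB (7), P2→J5 (3); capacity 7 + 3 = 10.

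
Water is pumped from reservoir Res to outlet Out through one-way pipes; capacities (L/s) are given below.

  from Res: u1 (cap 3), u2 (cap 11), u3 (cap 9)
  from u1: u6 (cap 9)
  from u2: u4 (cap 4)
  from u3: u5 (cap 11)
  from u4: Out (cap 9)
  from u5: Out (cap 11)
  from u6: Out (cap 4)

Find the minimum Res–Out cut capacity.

16

Augment Res→u1→u6→Out: bottleneck 3, flow now 3.
Augment Res→u2→u4→Out: bottleneck 4, flow now 7.
Augment Res→u3→u5→Out: bottleneck 9, flow now 16.
No augmenting path remains; maximum flow = 16.
By max-flow min-cut, the minimum cut capacity equals the max flow.
In the residual graph, reachable from Res: {Res, u2}.
Min-cut edges: Res→u1 (3), Res→u3 (9), u2→u4 (4); capacity 3 + 9 + 4 = 16.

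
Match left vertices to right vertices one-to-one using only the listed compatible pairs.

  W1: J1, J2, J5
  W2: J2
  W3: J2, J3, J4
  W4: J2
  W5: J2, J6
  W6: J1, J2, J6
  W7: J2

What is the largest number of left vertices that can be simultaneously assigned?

Unit-capacity flow: source→left, listed edges, right→sink; max matching = max flow.
Augmenting path W1→J1 (+1); matched 1.
Augmenting path W2→J2 (+1); matched 2.
Augmenting path W3→J3 (+1); matched 3.
Augmenting path W5→J6 (+1); matched 4.
Augmenting path W6→J1→W1→J5 (+1); matched 5.
No augmenting path remains; maximum matching = 5.
König certificate: {W1, W3, W5, W6, J2} is a vertex cover of size 5 (every listed pair touches it), so no matching can be larger.

5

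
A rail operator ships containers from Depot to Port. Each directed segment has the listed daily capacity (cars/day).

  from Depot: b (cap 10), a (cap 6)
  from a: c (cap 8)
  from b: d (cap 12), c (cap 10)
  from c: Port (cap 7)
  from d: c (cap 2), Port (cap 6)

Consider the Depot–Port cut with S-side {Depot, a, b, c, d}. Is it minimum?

Yes — it is a minimum cut (capacity 13).

Given cut capacity: 7 + 6 = 13.
Augment Depot→a→c→Port: bottleneck 6, flow now 6.
Augment Depot→b→c→Port: bottleneck 1, flow now 7.
Augment Depot→b→d→Port: bottleneck 6, flow now 13.
No augmenting path remains; maximum flow = 13.
Cut capacity 13 equals the max flow, so it is a minimum cut.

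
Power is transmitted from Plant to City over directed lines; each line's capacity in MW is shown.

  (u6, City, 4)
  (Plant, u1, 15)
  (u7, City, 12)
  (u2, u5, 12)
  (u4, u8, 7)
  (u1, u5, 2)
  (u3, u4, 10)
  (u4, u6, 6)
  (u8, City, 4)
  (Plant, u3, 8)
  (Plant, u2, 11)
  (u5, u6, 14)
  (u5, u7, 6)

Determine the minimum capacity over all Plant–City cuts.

14

Augment Plant→u1→u5→u6→City: bottleneck 2, flow now 2.
Augment Plant→u2→u5→u6→City: bottleneck 2, flow now 4.
Augment Plant→u2→u5→u7→City: bottleneck 6, flow now 10.
Augment Plant→u3→u4→u8→City: bottleneck 4, flow now 14.
No augmenting path remains; maximum flow = 14.
By max-flow min-cut, the minimum cut capacity equals the max flow.
In the residual graph, reachable from Plant: {Plant, u1, u2, u3, u4, u5, u6, u8}.
Min-cut edges: u5→u7 (6), u6→City (4), u8→City (4); capacity 6 + 4 + 4 = 14.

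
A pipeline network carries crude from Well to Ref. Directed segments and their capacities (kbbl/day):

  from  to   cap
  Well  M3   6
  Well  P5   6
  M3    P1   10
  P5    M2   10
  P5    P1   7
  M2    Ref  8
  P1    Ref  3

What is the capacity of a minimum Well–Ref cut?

Augment Well→M3→P1→Ref: bottleneck 3, flow now 3.
Augment Well→P5→M2→Ref: bottleneck 6, flow now 9.
No augmenting path remains; maximum flow = 9.
By max-flow min-cut, the minimum cut capacity equals the max flow.
In the residual graph, reachable from Well: {Well, M3, P1}.
Min-cut edges: Well→P5 (6), P1→Ref (3); capacity 6 + 3 = 9.

9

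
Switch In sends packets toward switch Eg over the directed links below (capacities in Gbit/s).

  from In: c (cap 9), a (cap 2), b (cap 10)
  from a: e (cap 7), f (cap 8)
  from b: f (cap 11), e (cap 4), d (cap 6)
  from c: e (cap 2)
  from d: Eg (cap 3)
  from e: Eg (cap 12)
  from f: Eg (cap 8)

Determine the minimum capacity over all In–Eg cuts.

14

Augment In→a→e→Eg: bottleneck 2, flow now 2.
Augment In→b→d→Eg: bottleneck 3, flow now 5.
Augment In→b→e→Eg: bottleneck 4, flow now 9.
Augment In→b→f→Eg: bottleneck 3, flow now 12.
Augment In→c→e→Eg: bottleneck 2, flow now 14.
No augmenting path remains; maximum flow = 14.
By max-flow min-cut, the minimum cut capacity equals the max flow.
In the residual graph, reachable from In: {In, c}.
Min-cut edges: In→a (2), In→b (10), c→e (2); capacity 2 + 10 + 2 = 14.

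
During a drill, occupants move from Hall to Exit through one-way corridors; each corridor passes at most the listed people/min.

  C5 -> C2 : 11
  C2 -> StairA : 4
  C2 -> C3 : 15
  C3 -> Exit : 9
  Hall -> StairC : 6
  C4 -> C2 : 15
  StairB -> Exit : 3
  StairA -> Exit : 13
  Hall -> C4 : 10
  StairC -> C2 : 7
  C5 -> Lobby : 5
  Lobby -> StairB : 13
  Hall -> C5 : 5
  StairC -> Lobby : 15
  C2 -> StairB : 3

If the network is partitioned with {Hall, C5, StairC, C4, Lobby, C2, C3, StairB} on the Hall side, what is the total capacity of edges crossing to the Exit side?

16

Edges leaving {Hall, C5, StairC, C4, Lobby, C2, C3, StairB}: C2→StairA (4), C3→Exit (9), StairB→Exit (3).
Cut capacity = 4 + 9 + 3 = 16.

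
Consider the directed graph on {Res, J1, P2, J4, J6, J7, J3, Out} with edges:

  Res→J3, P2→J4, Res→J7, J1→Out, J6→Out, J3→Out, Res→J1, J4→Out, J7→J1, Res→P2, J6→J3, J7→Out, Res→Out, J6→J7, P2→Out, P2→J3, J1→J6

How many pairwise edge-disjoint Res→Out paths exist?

Assign every edge capacity 1; by Menger, the answer equals the max flow.
Path Res→Out (+1); total 1.
Path Res→J1→Out (+1); total 2.
Path Res→P2→Out (+1); total 3.
Path Res→J7→Out (+1); total 4.
Path Res→J3→Out (+1); total 5.
No residual Res→Out path; max flow = 5.
Certifying cut of size 5: {Res→J1, Res→J3, Res→J7, Res→Out, Res→P2}.

5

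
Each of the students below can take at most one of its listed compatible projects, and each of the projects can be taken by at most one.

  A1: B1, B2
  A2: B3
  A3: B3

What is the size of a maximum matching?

2

Unit-capacity flow: source→left, listed edges, right→sink; max matching = max flow.
Augmenting path A1→B1 (+1); matched 1.
Augmenting path A2→B3 (+1); matched 2.
No augmenting path remains; maximum matching = 2.
König certificate: {A1, B3} is a vertex cover of size 2 (every listed pair touches it), so no matching can be larger.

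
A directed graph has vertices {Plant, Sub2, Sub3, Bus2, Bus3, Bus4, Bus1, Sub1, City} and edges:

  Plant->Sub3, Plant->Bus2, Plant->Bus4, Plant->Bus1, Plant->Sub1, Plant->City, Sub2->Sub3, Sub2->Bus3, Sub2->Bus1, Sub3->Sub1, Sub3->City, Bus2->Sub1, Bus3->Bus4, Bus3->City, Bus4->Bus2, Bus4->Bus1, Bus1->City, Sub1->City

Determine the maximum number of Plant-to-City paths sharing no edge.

Assign every edge capacity 1; by Menger, the answer equals the max flow.
Path Plant→City (+1); total 1.
Path Plant→Sub3→City (+1); total 2.
Path Plant→Bus1→City (+1); total 3.
Path Plant→Sub1→City (+1); total 4.
No residual Plant→City path; max flow = 4.
Certifying cut of size 4: {Bus1→City, Plant→City, Plant→Sub3, Sub1→City}.

4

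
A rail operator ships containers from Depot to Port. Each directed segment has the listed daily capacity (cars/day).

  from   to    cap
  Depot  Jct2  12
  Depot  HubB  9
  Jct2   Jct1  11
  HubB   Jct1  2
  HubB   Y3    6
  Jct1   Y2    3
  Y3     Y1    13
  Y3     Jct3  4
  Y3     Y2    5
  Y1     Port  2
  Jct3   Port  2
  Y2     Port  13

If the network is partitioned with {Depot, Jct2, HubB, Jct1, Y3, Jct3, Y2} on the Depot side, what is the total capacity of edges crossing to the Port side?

28

Edges leaving {Depot, Jct2, HubB, Jct1, Y3, Jct3, Y2}: Y3→Y1 (13), Jct3→Port (2), Y2→Port (13).
Cut capacity = 13 + 2 + 13 = 28.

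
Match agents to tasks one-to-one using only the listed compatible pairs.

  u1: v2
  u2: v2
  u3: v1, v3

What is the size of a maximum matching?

2

Unit-capacity flow: source→left, listed edges, right→sink; max matching = max flow.
Augmenting path u1→v2 (+1); matched 1.
Augmenting path u3→v1 (+1); matched 2.
No augmenting path remains; maximum matching = 2.
König certificate: {u3, v2} is a vertex cover of size 2 (every listed pair touches it), so no matching can be larger.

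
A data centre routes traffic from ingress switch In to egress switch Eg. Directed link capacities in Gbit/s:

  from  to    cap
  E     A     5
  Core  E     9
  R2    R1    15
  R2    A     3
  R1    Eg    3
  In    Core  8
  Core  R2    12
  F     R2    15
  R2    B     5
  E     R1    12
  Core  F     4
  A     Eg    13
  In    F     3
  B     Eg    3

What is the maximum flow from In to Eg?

11

Augment In→F→R2→R1→Eg: bottleneck 3, flow now 3.
Augment In→Core→R2→A→Eg: bottleneck 3, flow now 6.
Augment In→Core→R2→B→Eg: bottleneck 3, flow now 9.
Augment In→Core→E→A→Eg: bottleneck 2, flow now 11.
No augmenting path remains; maximum flow = 11.
In the residual graph, reachable from In: {In}.
Min-cut edges: In→F (3), In→Core (8); capacity 3 + 8 = 11.
This cut is saturated, so no flow can exceed 11.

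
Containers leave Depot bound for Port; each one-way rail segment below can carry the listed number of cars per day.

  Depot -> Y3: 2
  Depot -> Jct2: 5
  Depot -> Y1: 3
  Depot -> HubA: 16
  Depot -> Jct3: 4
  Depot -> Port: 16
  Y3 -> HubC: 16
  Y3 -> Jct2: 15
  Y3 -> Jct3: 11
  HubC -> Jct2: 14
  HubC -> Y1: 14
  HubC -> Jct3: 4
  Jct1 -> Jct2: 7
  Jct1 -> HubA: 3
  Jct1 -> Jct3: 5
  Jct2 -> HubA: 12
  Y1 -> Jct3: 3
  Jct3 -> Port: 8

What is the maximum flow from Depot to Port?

24

Augment Depot→Port: bottleneck 16, flow now 16.
Augment Depot→Jct3→Port: bottleneck 4, flow now 20.
Augment Depot→Y3→Jct3→Port: bottleneck 2, flow now 22.
Augment Depot→Y1→Jct3→Port: bottleneck 2, flow now 24.
No augmenting path remains; maximum flow = 24.
In the residual graph, reachable from Depot: {Depot, Y3, HubC, Jct2, Y1, HubA, Jct3}.
Min-cut edges: Depot→Port (16), Jct3→Port (8); capacity 16 + 8 = 24.
This cut is saturated, so no flow can exceed 24.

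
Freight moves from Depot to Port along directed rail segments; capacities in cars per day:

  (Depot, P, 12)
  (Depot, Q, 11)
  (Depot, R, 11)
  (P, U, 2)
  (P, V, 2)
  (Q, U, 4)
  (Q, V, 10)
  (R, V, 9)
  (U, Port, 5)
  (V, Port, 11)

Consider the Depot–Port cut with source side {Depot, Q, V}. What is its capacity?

Edges leaving {Depot, Q, V}: Depot→P (12), Depot→R (11), Q→U (4), V→Port (11).
Cut capacity = 12 + 11 + 4 + 11 = 38.

38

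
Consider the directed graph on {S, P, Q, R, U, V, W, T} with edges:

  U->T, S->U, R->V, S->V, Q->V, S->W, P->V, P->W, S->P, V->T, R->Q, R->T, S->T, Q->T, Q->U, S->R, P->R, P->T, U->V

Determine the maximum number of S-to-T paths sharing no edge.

5

Assign every edge capacity 1; by Menger, the answer equals the max flow.
Path S→T (+1); total 1.
Path S→P→T (+1); total 2.
Path S→R→T (+1); total 3.
Path S→U→T (+1); total 4.
Path S→V→T (+1); total 5.
No residual S→T path; max flow = 5.
Certifying cut of size 5: {S→P, S→R, S→T, S→U, S→V}.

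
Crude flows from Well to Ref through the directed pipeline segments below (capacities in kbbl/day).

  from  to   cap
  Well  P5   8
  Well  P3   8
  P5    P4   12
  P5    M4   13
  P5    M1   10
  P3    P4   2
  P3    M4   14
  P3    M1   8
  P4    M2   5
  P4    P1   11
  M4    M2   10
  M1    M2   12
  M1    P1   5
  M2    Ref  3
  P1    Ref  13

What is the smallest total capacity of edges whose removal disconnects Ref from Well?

Augment Well→P5→P4→M2→Ref: bottleneck 3, flow now 3.
Augment Well→P5→P4→P1→Ref: bottleneck 5, flow now 8.
Augment Well→P3→P4→P1→Ref: bottleneck 2, flow now 10.
Augment Well→P3→M1→P1→Ref: bottleneck 5, flow now 15.
Augment Well→P3→M4→M2→P4→P1→Ref: bottleneck 1, flow now 16. (uses reverse residual edge)
No augmenting path remains; maximum flow = 16.
By max-flow min-cut, the minimum cut capacity equals the max flow.
In the residual graph, reachable from Well: {Well}.
Min-cut edges: Well→P5 (8), Well→P3 (8); capacity 8 + 8 = 16.

16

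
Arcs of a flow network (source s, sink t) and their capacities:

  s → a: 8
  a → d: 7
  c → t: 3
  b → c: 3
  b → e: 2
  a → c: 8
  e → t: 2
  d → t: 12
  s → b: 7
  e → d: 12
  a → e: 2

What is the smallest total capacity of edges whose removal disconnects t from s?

Augment s→a→c→t: bottleneck 3, flow now 3.
Augment s→a→d→t: bottleneck 5, flow now 8.
Augment s→b→e→t: bottleneck 2, flow now 10.
Augment s→b→c→a→d→t: bottleneck 2, flow now 12. (uses reverse residual edge)
Augment s→b→c→a→e→d→t: bottleneck 1, flow now 13. (uses reverse residual edge)
No augmenting path remains; maximum flow = 13.
By max-flow min-cut, the minimum cut capacity equals the max flow.
In the residual graph, reachable from s: {s, b}.
Min-cut edges: s→a (8), b→c (3), b→e (2); capacity 8 + 3 + 2 = 13.

13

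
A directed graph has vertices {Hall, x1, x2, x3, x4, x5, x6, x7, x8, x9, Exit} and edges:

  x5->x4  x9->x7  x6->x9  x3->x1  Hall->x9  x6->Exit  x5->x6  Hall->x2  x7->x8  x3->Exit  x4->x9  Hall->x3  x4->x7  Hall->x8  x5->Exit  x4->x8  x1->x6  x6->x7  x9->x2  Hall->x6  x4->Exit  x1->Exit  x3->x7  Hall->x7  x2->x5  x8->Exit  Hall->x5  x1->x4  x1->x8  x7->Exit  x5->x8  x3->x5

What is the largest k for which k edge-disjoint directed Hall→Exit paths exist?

6

Assign every edge capacity 1; by Menger, the answer equals the max flow.
Path Hall→x3→Exit (+1); total 1.
Path Hall→x5→Exit (+1); total 2.
Path Hall→x6→Exit (+1); total 3.
Path Hall→x7→Exit (+1); total 4.
Path Hall→x8→Exit (+1); total 5.
Path Hall→x2→x5→x4→Exit (+1); total 6.
No residual Hall→Exit path; max flow = 6.
Certifying cut of size 6: {Hall→x3, Hall→x5, Hall→x6, x2→x5, x7→Exit, x8→Exit}.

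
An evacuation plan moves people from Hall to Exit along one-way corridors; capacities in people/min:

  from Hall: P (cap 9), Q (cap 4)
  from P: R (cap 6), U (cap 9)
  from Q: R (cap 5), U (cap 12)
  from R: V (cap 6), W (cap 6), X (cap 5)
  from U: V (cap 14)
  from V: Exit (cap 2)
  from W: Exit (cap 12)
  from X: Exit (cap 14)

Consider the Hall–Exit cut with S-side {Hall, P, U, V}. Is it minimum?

Yes — it is a minimum cut (capacity 12).

Given cut capacity: 4 + 6 + 2 = 12.
Augment Hall→P→R→V→Exit: bottleneck 2, flow now 2.
Augment Hall→P→R→W→Exit: bottleneck 4, flow now 6.
Augment Hall→Q→R→W→Exit: bottleneck 2, flow now 8.
Augment Hall→Q→R→X→Exit: bottleneck 2, flow now 10.
Augment Hall→P→U→V→R→X→Exit: bottleneck 2, flow now 12. (uses reverse residual edge)
No augmenting path remains; maximum flow = 12.
Cut capacity 12 equals the max flow, so it is a minimum cut.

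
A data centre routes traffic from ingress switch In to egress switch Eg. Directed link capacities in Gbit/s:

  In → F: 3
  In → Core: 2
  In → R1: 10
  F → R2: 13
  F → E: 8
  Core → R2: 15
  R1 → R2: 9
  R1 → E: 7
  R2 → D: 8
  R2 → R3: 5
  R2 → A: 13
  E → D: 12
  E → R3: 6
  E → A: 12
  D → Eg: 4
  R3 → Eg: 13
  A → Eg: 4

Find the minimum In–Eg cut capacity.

Augment In→F→R2→D→Eg: bottleneck 3, flow now 3.
Augment In→Core→R2→D→Eg: bottleneck 1, flow now 4.
Augment In→Core→R2→R3→Eg: bottleneck 1, flow now 5.
Augment In→R1→R2→R3→Eg: bottleneck 4, flow now 9.
Augment In→R1→R2→A→Eg: bottleneck 4, flow now 13.
Augment In→R1→E→R3→Eg: bottleneck 2, flow now 15.
No augmenting path remains; maximum flow = 15.
By max-flow min-cut, the minimum cut capacity equals the max flow.
In the residual graph, reachable from In: {In}.
Min-cut edges: In→F (3), In→Core (2), In→R1 (10); capacity 3 + 2 + 10 = 15.

15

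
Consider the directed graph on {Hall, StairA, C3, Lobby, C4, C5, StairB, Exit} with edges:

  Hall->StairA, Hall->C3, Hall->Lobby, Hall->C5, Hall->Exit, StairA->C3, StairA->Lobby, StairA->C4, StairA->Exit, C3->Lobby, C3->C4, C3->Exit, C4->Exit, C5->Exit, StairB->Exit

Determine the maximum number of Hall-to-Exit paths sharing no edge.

Assign every edge capacity 1; by Menger, the answer equals the max flow.
Path Hall→Exit (+1); total 1.
Path Hall→StairA→Exit (+1); total 2.
Path Hall→C3→Exit (+1); total 3.
Path Hall→C5→Exit (+1); total 4.
No residual Hall→Exit path; max flow = 4.
Certifying cut of size 4: {Hall→C3, Hall→C5, Hall→Exit, Hall→StairA}.

4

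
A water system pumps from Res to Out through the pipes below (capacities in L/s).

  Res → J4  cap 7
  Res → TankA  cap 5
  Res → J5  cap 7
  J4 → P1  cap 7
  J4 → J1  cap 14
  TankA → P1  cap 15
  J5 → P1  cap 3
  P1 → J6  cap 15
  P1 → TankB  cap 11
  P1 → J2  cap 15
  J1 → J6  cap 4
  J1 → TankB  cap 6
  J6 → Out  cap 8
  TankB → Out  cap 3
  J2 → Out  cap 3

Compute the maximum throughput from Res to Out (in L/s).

14

Augment Res→J4→P1→J6→Out: bottleneck 7, flow now 7.
Augment Res→TankA→P1→J6→Out: bottleneck 1, flow now 8.
Augment Res→TankA→P1→TankB→Out: bottleneck 3, flow now 11.
Augment Res→TankA→P1→J2→Out: bottleneck 1, flow now 12.
Augment Res→J5→P1→J2→Out: bottleneck 2, flow now 14.
No augmenting path remains; maximum flow = 14.
In the residual graph, reachable from Res: {Res, J4, TankA, J5, P1, J1, J6, TankB, J2}.
Min-cut edges: J6→Out (8), TankB→Out (3), J2→Out (3); capacity 8 + 3 + 3 = 14.
This cut is saturated, so no flow can exceed 14.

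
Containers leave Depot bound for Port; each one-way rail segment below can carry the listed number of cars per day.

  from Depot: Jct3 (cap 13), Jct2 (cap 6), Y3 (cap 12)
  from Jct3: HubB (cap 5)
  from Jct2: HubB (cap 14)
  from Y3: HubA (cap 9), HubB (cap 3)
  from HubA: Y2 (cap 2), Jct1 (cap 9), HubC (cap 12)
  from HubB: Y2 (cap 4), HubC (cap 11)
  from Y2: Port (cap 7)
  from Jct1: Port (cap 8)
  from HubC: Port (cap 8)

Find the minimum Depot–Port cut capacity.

Augment Depot→Jct3→HubB→Y2→Port: bottleneck 4, flow now 4.
Augment Depot→Jct3→HubB→HubC→Port: bottleneck 1, flow now 5.
Augment Depot→Jct2→HubB→HubC→Port: bottleneck 6, flow now 11.
Augment Depot→Y3→HubA→Y2→Port: bottleneck 2, flow now 13.
Augment Depot→Y3→HubA→Jct1→Port: bottleneck 7, flow now 20.
Augment Depot→Y3→HubB→HubC→Port: bottleneck 1, flow now 21.
No augmenting path remains; maximum flow = 21.
By max-flow min-cut, the minimum cut capacity equals the max flow.
In the residual graph, reachable from Depot: {Depot, Jct3, Jct2, Y3, HubB, HubC}.
Min-cut edges: Y3→HubA (9), HubB→Y2 (4), HubC→Port (8); capacity 9 + 4 + 8 = 21.

21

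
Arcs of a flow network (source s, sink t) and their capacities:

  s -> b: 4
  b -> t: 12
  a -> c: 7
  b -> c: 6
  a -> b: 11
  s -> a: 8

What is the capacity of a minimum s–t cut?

12

Augment s→b→t: bottleneck 4, flow now 4.
Augment s→a→b→t: bottleneck 8, flow now 12.
No augmenting path remains; maximum flow = 12.
By max-flow min-cut, the minimum cut capacity equals the max flow.
In the residual graph, reachable from s: {s}.
Min-cut edges: s→a (8), s→b (4); capacity 8 + 4 = 12.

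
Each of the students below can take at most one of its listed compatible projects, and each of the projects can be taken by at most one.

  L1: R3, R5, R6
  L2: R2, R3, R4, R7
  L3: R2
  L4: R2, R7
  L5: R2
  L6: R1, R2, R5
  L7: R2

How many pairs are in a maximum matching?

5

Unit-capacity flow: source→left, listed edges, right→sink; max matching = max flow.
Augmenting path L1→R3 (+1); matched 1.
Augmenting path L2→R2 (+1); matched 2.
Augmenting path L4→R7 (+1); matched 3.
Augmenting path L6→R1 (+1); matched 4.
Augmenting path L3→R2→L2→R4 (+1); matched 5.
No augmenting path remains; maximum matching = 5.
König certificate: {L1, L2, L4, L6, R2} is a vertex cover of size 5 (every listed pair touches it), so no matching can be larger.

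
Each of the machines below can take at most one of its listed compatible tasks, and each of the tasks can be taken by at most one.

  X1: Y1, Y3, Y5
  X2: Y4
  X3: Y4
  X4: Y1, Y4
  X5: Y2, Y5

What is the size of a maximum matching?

4

Unit-capacity flow: source→left, listed edges, right→sink; max matching = max flow.
Augmenting path X1→Y1 (+1); matched 1.
Augmenting path X2→Y4 (+1); matched 2.
Augmenting path X5→Y2 (+1); matched 3.
Augmenting path X4→Y1→X1→Y3 (+1); matched 4.
No augmenting path remains; maximum matching = 4.
König certificate: {X1, X4, X5, Y4} is a vertex cover of size 4 (every listed pair touches it), so no matching can be larger.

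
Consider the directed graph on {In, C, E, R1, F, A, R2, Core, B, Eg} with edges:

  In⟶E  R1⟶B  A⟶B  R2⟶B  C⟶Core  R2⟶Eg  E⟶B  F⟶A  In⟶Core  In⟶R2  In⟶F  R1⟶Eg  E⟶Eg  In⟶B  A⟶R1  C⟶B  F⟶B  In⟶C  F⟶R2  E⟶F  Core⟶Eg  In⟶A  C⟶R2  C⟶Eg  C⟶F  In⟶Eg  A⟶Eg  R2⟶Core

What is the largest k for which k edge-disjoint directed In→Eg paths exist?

7

Assign every edge capacity 1; by Menger, the answer equals the max flow.
Path In→Eg (+1); total 1.
Path In→C→Eg (+1); total 2.
Path In→E→Eg (+1); total 3.
Path In→A→Eg (+1); total 4.
Path In→R2→Eg (+1); total 5.
Path In→Core→Eg (+1); total 6.
Path In→F→A→R1→Eg (+1); total 7.
No residual In→Eg path; max flow = 7.
Certifying cut of size 7: {In→A, In→C, In→Core, In→E, In→Eg, In→F, In→R2}.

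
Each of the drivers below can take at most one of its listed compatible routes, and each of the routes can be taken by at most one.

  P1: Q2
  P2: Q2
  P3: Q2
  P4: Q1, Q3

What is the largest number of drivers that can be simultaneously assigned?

Unit-capacity flow: source→left, listed edges, right→sink; max matching = max flow.
Augmenting path P1→Q2 (+1); matched 1.
Augmenting path P4→Q1 (+1); matched 2.
No augmenting path remains; maximum matching = 2.
König certificate: {P4, Q2} is a vertex cover of size 2 (every listed pair touches it), so no matching can be larger.

2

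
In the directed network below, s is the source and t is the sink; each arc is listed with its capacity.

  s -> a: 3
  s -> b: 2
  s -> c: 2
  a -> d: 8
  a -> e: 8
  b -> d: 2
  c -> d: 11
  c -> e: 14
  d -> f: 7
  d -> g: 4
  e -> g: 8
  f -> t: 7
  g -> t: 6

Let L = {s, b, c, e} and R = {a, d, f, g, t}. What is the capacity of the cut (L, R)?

Edges leaving {s, b, c, e}: s→a (3), b→d (2), c→d (11), e→g (8).
Cut capacity = 3 + 2 + 11 + 8 = 24.

24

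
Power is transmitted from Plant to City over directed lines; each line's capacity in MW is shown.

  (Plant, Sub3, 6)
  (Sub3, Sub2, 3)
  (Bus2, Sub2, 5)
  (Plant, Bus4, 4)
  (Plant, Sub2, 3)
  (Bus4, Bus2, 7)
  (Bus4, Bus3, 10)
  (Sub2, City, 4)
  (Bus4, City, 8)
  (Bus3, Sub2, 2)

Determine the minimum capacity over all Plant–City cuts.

Augment Plant→Bus4→City: bottleneck 4, flow now 4.
Augment Plant→Sub2→City: bottleneck 3, flow now 7.
Augment Plant→Sub3→Sub2→City: bottleneck 1, flow now 8.
No augmenting path remains; maximum flow = 8.
By max-flow min-cut, the minimum cut capacity equals the max flow.
In the residual graph, reachable from Plant: {Plant, Sub3, Sub2}.
Min-cut edges: Plant→Bus4 (4), Sub2→City (4); capacity 4 + 4 = 8.

8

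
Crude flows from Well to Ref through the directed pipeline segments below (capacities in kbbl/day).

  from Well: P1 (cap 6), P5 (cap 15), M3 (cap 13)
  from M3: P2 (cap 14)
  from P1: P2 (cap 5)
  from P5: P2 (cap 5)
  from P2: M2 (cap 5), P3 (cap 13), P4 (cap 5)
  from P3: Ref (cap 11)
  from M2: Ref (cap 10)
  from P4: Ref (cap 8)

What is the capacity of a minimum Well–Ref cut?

21

Augment Well→M3→P2→P3→Ref: bottleneck 11, flow now 11.
Augment Well→M3→P2→M2→Ref: bottleneck 2, flow now 13.
Augment Well→P1→P2→M2→Ref: bottleneck 3, flow now 16.
Augment Well→P1→P2→P4→Ref: bottleneck 2, flow now 18.
Augment Well→P5→P2→P4→Ref: bottleneck 3, flow now 21.
No augmenting path remains; maximum flow = 21.
By max-flow min-cut, the minimum cut capacity equals the max flow.
In the residual graph, reachable from Well: {Well, M3, P1, P5, P2, P3}.
Min-cut edges: P2→M2 (5), P2→P4 (5), P3→Ref (11); capacity 5 + 5 + 11 = 21.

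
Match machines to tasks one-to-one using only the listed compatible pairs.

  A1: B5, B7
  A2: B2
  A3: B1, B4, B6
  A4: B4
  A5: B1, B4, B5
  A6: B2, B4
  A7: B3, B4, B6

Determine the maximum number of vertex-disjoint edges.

6

Unit-capacity flow: source→left, listed edges, right→sink; max matching = max flow.
Augmenting path A1→B5 (+1); matched 1.
Augmenting path A2→B2 (+1); matched 2.
Augmenting path A3→B1 (+1); matched 3.
Augmenting path A4→B4 (+1); matched 4.
Augmenting path A7→B3 (+1); matched 5.
Augmenting path A5→B1→A3→B6 (+1); matched 6.
No augmenting path remains; maximum matching = 6.
König certificate: {A1, A3, A5, A7, B2, B4} is a vertex cover of size 6 (every listed pair touches it), so no matching can be larger.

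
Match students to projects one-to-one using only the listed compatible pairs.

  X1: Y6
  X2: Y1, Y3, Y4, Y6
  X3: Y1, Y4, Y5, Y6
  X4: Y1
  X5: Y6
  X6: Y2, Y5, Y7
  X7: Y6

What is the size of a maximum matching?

Unit-capacity flow: source→left, listed edges, right→sink; max matching = max flow.
Augmenting path X1→Y6 (+1); matched 1.
Augmenting path X2→Y1 (+1); matched 2.
Augmenting path X3→Y4 (+1); matched 3.
Augmenting path X6→Y2 (+1); matched 4.
Augmenting path X4→Y1→X2→Y3 (+1); matched 5.
No augmenting path remains; maximum matching = 5.
König certificate: {X2, X3, X4, X6, Y6} is a vertex cover of size 5 (every listed pair touches it), so no matching can be larger.

5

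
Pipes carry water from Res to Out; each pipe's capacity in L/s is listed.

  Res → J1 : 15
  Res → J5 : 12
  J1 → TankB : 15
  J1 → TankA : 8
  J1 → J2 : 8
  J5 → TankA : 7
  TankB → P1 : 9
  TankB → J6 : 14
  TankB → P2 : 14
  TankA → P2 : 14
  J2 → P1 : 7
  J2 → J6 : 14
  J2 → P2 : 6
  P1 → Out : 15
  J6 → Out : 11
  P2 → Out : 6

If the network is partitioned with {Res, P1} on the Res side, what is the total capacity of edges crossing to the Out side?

42

Edges leaving {Res, P1}: Res→J1 (15), Res→J5 (12), P1→Out (15).
Cut capacity = 15 + 12 + 15 = 42.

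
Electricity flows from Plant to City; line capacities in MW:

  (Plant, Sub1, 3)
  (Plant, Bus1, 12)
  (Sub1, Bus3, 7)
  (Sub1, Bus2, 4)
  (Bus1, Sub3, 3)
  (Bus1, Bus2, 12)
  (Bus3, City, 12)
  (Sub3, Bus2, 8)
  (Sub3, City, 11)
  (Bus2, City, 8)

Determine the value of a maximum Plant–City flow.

Augment Plant→Sub1→Bus3→City: bottleneck 3, flow now 3.
Augment Plant→Bus1→Sub3→City: bottleneck 3, flow now 6.
Augment Plant→Bus1→Bus2→City: bottleneck 8, flow now 14.
No augmenting path remains; maximum flow = 14.
In the residual graph, reachable from Plant: {Plant, Bus1, Bus2}.
Min-cut edges: Plant→Sub1 (3), Bus1→Sub3 (3), Bus2→City (8); capacity 3 + 3 + 8 = 14.
This cut is saturated, so no flow can exceed 14.

14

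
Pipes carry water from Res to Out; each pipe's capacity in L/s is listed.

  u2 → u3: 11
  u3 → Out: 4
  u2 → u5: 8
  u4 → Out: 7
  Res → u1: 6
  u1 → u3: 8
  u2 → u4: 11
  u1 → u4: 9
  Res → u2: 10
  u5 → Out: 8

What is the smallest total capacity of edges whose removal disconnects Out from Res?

16

Augment Res→u1→u3→Out: bottleneck 4, flow now 4.
Augment Res→u1→u4→Out: bottleneck 2, flow now 6.
Augment Res→u2→u4→Out: bottleneck 5, flow now 11.
Augment Res→u2→u5→Out: bottleneck 5, flow now 16.
No augmenting path remains; maximum flow = 16.
By max-flow min-cut, the minimum cut capacity equals the max flow.
In the residual graph, reachable from Res: {Res}.
Min-cut edges: Res→u1 (6), Res→u2 (10); capacity 6 + 10 = 16.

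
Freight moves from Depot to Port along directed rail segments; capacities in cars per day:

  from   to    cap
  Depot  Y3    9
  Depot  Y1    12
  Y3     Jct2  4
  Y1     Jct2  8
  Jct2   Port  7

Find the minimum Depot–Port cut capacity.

7

Augment Depot→Y3→Jct2→Port: bottleneck 4, flow now 4.
Augment Depot→Y1→Jct2→Port: bottleneck 3, flow now 7.
No augmenting path remains; maximum flow = 7.
By max-flow min-cut, the minimum cut capacity equals the max flow.
In the residual graph, reachable from Depot: {Depot, Y3, Y1, Jct2}.
Min-cut edges: Jct2→Port (7); capacity 7 = 7.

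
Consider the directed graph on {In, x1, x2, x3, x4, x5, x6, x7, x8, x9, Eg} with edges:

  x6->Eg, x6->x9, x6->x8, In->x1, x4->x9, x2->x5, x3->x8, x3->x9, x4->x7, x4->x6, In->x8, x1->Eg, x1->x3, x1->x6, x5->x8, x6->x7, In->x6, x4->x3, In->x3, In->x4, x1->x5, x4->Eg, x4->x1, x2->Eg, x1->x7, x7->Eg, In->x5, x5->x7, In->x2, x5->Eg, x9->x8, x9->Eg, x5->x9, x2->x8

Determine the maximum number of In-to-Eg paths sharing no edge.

Assign every edge capacity 1; by Menger, the answer equals the max flow.
Path In→x1→Eg (+1); total 1.
Path In→x2→Eg (+1); total 2.
Path In→x4→Eg (+1); total 3.
Path In→x5→Eg (+1); total 4.
Path In→x6→Eg (+1); total 5.
Path In→x3→x9→Eg (+1); total 6.
No residual In→Eg path; max flow = 6.
Certifying cut of size 6: {In→x1, In→x2, In→x3, In→x4, In→x5, In→x6}.

6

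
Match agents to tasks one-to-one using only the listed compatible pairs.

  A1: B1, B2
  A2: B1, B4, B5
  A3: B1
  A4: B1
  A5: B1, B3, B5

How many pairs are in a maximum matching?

4

Unit-capacity flow: source→left, listed edges, right→sink; max matching = max flow.
Augmenting path A1→B1 (+1); matched 1.
Augmenting path A2→B4 (+1); matched 2.
Augmenting path A5→B3 (+1); matched 3.
Augmenting path A3→B1→A1→B2 (+1); matched 4.
No augmenting path remains; maximum matching = 4.
König certificate: {A1, A2, A5, B1} is a vertex cover of size 4 (every listed pair touches it), so no matching can be larger.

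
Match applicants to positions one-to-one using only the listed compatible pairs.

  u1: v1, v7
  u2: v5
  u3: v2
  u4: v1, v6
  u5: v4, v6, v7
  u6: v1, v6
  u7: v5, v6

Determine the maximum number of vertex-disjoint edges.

6

Unit-capacity flow: source→left, listed edges, right→sink; max matching = max flow.
Augmenting path u1→v1 (+1); matched 1.
Augmenting path u2→v5 (+1); matched 2.
Augmenting path u3→v2 (+1); matched 3.
Augmenting path u4→v6 (+1); matched 4.
Augmenting path u5→v4 (+1); matched 5.
Augmenting path u6→v1→u1→v7 (+1); matched 6.
No augmenting path remains; maximum matching = 6.
König certificate: {u1, u3, u5, v1, v5, v6} is a vertex cover of size 6 (every listed pair touches it), so no matching can be larger.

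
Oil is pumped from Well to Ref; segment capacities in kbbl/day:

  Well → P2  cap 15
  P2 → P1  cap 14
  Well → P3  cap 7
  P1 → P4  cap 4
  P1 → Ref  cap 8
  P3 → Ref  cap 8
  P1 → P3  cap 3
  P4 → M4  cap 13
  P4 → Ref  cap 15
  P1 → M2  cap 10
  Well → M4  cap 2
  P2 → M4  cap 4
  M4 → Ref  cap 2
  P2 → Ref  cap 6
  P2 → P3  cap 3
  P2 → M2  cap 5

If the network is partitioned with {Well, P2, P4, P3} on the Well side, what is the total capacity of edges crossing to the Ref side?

Edges leaving {Well, P2, P4, P3}: Well→M4 (2), P2→P1 (14), P2→M4 (4), P2→M2 (5), P2→Ref (6), P4→M4 (13), P4→Ref (15), P3→Ref (8).
Cut capacity = 2 + 14 + 4 + 5 + 6 + 13 + 15 + 8 = 67.

67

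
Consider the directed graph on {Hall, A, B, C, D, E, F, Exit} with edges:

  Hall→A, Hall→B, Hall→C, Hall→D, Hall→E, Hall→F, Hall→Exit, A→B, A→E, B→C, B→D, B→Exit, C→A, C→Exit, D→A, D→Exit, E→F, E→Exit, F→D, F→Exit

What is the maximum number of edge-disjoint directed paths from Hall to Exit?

Assign every edge capacity 1; by Menger, the answer equals the max flow.
Path Hall→Exit (+1); total 1.
Path Hall→B→Exit (+1); total 2.
Path Hall→C→Exit (+1); total 3.
Path Hall→D→Exit (+1); total 4.
Path Hall→E→Exit (+1); total 5.
Path Hall→F→Exit (+1); total 6.
No residual Hall→Exit path; max flow = 6.
Certifying cut of size 6: {B→Exit, C→Exit, D→Exit, E→Exit, F→Exit, Hall→Exit}.

6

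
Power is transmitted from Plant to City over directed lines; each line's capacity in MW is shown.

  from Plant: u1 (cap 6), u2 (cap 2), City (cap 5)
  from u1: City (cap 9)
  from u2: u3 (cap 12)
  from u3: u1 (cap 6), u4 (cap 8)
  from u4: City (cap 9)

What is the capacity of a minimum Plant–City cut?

13

Augment Plant→City: bottleneck 5, flow now 5.
Augment Plant→u1→City: bottleneck 6, flow now 11.
Augment Plant→u2→u3→u1→City: bottleneck 2, flow now 13.
No augmenting path remains; maximum flow = 13.
By max-flow min-cut, the minimum cut capacity equals the max flow.
In the residual graph, reachable from Plant: {Plant}.
Min-cut edges: Plant→u1 (6), Plant→u2 (2), Plant→City (5); capacity 6 + 2 + 5 = 13.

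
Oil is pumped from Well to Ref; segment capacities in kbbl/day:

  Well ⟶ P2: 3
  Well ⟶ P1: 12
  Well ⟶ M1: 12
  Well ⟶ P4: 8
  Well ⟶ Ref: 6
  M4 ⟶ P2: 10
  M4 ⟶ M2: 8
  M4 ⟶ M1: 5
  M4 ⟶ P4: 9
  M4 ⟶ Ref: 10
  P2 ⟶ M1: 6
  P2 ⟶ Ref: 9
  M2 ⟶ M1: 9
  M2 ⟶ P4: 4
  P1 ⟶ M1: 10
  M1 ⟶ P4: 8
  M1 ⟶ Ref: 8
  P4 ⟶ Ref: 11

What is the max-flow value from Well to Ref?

Augment Well→Ref: bottleneck 6, flow now 6.
Augment Well→P2→Ref: bottleneck 3, flow now 9.
Augment Well→M1→Ref: bottleneck 8, flow now 17.
Augment Well→P4→Ref: bottleneck 8, flow now 25.
Augment Well→M1→P4→Ref: bottleneck 3, flow now 28.
No augmenting path remains; maximum flow = 28.
In the residual graph, reachable from Well: {Well, P1, M1, P4}.
Min-cut edges: Well→P2 (3), Well→Ref (6), M1→Ref (8), P4→Ref (11); capacity 3 + 6 + 8 + 11 = 28.
This cut is saturated, so no flow can exceed 28.

28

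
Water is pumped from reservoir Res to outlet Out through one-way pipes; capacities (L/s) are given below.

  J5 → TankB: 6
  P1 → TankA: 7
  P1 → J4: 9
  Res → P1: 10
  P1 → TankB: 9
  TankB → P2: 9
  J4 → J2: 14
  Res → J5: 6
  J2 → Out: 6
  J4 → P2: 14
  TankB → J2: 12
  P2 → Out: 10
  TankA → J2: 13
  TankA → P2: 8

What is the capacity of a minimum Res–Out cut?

Augment Res→J5→TankB→P2→Out: bottleneck 6, flow now 6.
Augment Res→P1→J4→P2→Out: bottleneck 4, flow now 10.
Augment Res→P1→J4→J2→Out: bottleneck 5, flow now 15.
Augment Res→P1→TankA→J2→Out: bottleneck 1, flow now 16.
No augmenting path remains; maximum flow = 16.
By max-flow min-cut, the minimum cut capacity equals the max flow.
In the residual graph, reachable from Res: {Res}.
Min-cut edges: Res→J5 (6), Res→P1 (10); capacity 6 + 10 = 16.

16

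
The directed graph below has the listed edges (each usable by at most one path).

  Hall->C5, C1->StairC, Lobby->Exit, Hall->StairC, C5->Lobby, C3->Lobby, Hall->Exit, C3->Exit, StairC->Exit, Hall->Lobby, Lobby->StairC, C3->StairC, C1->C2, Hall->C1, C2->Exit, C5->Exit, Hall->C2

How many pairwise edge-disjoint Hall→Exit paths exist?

5

Assign every edge capacity 1; by Menger, the answer equals the max flow.
Path Hall→Exit (+1); total 1.
Path Hall→Lobby→Exit (+1); total 2.
Path Hall→StairC→Exit (+1); total 3.
Path Hall→C5→Exit (+1); total 4.
Path Hall→C2→Exit (+1); total 5.
No residual Hall→Exit path; max flow = 5.
Certifying cut of size 5: {C2→Exit, Hall→C5, Hall→Exit, Hall→Lobby, StairC→Exit}.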